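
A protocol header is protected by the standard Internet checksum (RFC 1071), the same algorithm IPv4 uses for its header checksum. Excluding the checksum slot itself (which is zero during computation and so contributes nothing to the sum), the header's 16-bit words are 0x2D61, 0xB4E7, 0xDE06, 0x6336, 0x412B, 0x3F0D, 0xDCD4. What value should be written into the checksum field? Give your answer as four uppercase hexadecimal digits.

7F6C

One's-complement addition (fold any carry out of bit 15 back into bit 0):
  0x2D61 + 0xB4E7 = 0x0E248
  0xE248 + 0xDE06 = 0x1C04E → wrap carry → 0xC04F
  0xC04F + 0x6336 = 0x12385 → wrap carry → 0x2386
  0x2386 + 0x412B = 0x064B1
  0x64B1 + 0x3F0D = 0x0A3BE
  0xA3BE + 0xDCD4 = 0x18092 → wrap carry → 0x8093
One's-complement sum = 0x8093.
Checksum = ~0x8093 & 0xFFFF = 0x7F6C.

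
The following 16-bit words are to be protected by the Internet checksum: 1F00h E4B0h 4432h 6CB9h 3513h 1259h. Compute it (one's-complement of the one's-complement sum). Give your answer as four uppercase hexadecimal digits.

One's-complement addition (fold any carry out of bit 15 back into bit 0):
  0x1F00 + 0xE4B0 = 0x103B0 → wrap carry → 0x03B1
  0x03B1 + 0x4432 = 0x047E3
  0x47E3 + 0x6CB9 = 0x0B49C
  0xB49C + 0x3513 = 0x0E9AF
  0xE9AF + 0x1259 = 0x0FC08
One's-complement sum = 0xFC08.
Checksum = ~0xFC08 & 0xFFFF = 0x03F7.

03F7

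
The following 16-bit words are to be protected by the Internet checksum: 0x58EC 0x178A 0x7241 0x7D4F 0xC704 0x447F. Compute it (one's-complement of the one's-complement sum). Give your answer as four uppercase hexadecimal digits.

9474

One's-complement addition (fold any carry out of bit 15 back into bit 0):
  0x58EC + 0x178A = 0x07076
  0x7076 + 0x7241 = 0x0E2B7
  0xE2B7 + 0x7D4F = 0x16006 → wrap carry → 0x6007
  0x6007 + 0xC704 = 0x1270B → wrap carry → 0x270C
  0x270C + 0x447F = 0x06B8B
One's-complement sum = 0x6B8B.
Checksum = ~0x6B8B & 0xFFFF = 0x9474.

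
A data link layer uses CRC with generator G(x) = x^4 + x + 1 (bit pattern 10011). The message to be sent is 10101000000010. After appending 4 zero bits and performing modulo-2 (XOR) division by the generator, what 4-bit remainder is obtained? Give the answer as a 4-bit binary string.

Append 4 zeros: 101010000000100000. Divide by 10011 (XOR where the leading bit is 1):
  pos 0: 10101 XOR 10011 = 00110
  pos 2: 11000 XOR 10011 = 01011
  pos 3: 10110 XOR 10011 = 00101
  pos 5: 10100 XOR 10011 = 00111
  pos 7: 11100 XOR 10011 = 01111
  pos 8: 11111 XOR 10011 = 01100
  pos 9: 11000 XOR 10011 = 01011
  pos 10: 10110 XOR 10011 = 00101
  pos 12: 10100 XOR 10011 = 00111
Remainder (last 4 bits) = 1110. This is the CRC / FCS.

1110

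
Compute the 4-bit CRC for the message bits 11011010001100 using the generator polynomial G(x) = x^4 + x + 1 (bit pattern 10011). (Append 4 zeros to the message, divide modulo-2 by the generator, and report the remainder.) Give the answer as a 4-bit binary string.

Append 4 zeros: 110110100011000000. Divide by 10011 (XOR where the leading bit is 1):
  pos 0: 11011 XOR 10011 = 01000
  pos 1: 10000 XOR 10011 = 00011
  pos 4: 11100 XOR 10011 = 01111
  pos 5: 11110 XOR 10011 = 01101
  pos 6: 11011 XOR 10011 = 01000
  pos 7: 10001 XOR 10011 = 00010
  pos 10: 10000 XOR 10011 = 00011
  pos 13: 11000 XOR 10011 = 01011
Remainder (last 4 bits) = 1011. This is the CRC / FCS.

1011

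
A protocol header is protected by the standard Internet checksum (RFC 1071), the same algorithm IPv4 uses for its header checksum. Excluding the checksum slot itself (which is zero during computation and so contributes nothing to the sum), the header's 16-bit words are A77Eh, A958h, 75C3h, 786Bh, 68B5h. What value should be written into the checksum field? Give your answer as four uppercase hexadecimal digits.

5844

One's-complement addition (fold any carry out of bit 15 back into bit 0):
  0xA77E + 0xA958 = 0x150D6 → wrap carry → 0x50D7
  0x50D7 + 0x75C3 = 0x0C69A
  0xC69A + 0x786B = 0x13F05 → wrap carry → 0x3F06
  0x3F06 + 0x68B5 = 0x0A7BB
One's-complement sum = 0xA7BB.
Checksum = ~0xA7BB & 0xFFFF = 0x5844.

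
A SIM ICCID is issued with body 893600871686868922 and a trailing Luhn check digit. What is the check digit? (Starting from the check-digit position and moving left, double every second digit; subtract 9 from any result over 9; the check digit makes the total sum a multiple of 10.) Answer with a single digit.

Partial digits right→left: 2 2 9 8 6 8 6 8 6 1 7 8 0 0 6 3 9 8
Double every second digit counting from the check-digit position (so the 1st, 3rd, 5th, ... of the partial from the right).
  doubled (with −9 where >9): 4 9 3 3 3 5 0 3 9 → sum 39
  kept as-is: 2 8 8 8 1 8 0 3 8 → sum 46
Total = 39 + 46 = 85.
Check digit = (10 − (85 mod 10)) mod 10 = 5.

5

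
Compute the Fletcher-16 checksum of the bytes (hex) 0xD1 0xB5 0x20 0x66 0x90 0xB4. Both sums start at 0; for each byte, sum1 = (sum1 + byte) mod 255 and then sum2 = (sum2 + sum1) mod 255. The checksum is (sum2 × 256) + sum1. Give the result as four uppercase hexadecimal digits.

Running sums (mod 255):
  after byte 0 (0xD1): sum1=209, sum2=209
  after byte 1 (0xB5): sum1=135, sum2=89
  after byte 2 (0x20): sum1=167, sum2=1
  after byte 3 (0x66): sum1=14, sum2=15
  after byte 4 (0x90): sum1=158, sum2=173
  after byte 5 (0xB4): sum1=83, sum2=1
Checksum = sum2·256 + sum1 = 1·256 + 83 = 339 = 0x0153.

0153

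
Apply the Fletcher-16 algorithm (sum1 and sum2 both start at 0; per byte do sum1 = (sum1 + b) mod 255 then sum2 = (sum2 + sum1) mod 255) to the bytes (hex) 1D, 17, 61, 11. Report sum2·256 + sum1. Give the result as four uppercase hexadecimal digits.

Running sums (mod 255):
  after byte 0 (1D): sum1=29, sum2=29
  after byte 1 (17): sum1=52, sum2=81
  after byte 2 (61): sum1=149, sum2=230
  after byte 3 (11): sum1=166, sum2=141
Checksum = sum2·256 + sum1 = 141·256 + 166 = 36262 = 0x8DA6.

8DA6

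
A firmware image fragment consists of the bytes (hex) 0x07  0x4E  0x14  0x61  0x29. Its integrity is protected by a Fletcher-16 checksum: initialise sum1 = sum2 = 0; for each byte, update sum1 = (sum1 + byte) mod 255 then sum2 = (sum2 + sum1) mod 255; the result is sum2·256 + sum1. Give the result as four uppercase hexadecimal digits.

84F3

Running sums (mod 255):
  after byte 0 (0x07): sum1=7, sum2=7
  after byte 1 (0x4E): sum1=85, sum2=92
  after byte 2 (0x14): sum1=105, sum2=197
  after byte 3 (0x61): sum1=202, sum2=144
  after byte 4 (0x29): sum1=243, sum2=132
Checksum = sum2·256 + sum1 = 132·256 + 243 = 34035 = 0x84F3.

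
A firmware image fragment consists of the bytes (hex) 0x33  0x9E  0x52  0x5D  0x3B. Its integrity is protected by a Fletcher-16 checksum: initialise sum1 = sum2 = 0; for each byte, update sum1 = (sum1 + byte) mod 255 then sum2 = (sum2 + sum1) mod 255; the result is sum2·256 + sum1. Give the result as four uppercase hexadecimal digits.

67BC

Running sums (mod 255):
  after byte 0 (0x33): sum1=51, sum2=51
  after byte 1 (0x9E): sum1=209, sum2=5
  after byte 2 (0x52): sum1=36, sum2=41
  after byte 3 (0x5D): sum1=129, sum2=170
  after byte 4 (0x3B): sum1=188, sum2=103
Checksum = sum2·256 + sum1 = 103·256 + 188 = 26556 = 0x67BC.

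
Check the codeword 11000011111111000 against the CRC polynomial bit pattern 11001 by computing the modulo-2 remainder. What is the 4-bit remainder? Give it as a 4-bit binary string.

0000

Modulo-2 division of 11000011111111000 by 11001:
  pos 0: 11000 XOR 11001 = 00001
  pos 4: 10111 XOR 11001 = 01110
  pos 5: 11101 XOR 11001 = 00100
  pos 7: 10011 XOR 11001 = 01010
  pos 8: 10101 XOR 11001 = 01100
  pos 9: 11001 XOR 11001 = 00000
Remainder = 0000 (zero — the frame passes the CRC check).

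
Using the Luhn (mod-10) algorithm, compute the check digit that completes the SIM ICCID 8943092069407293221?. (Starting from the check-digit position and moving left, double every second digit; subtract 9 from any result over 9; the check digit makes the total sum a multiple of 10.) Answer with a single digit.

3

Partial digits right→left: 1 2 2 3 9 2 7 0 4 9 6 0 2 9 0 3 4 9 8
Double every second digit counting from the check-digit position (so the 1st, 3rd, 5th, ... of the partial from the right).
  doubled (with −9 where >9): 2 4 9 5 8 3 4 0 8 7 → sum 50
  kept as-is: 2 3 2 0 9 0 9 3 9 → sum 37
Total = 50 + 37 = 87.
Check digit = (10 − (87 mod 10)) mod 10 = 3.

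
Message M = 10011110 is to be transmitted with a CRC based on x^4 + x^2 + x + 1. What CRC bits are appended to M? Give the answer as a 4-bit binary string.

0001

Append 4 zeros: 100111100000. Divide by 10111 (XOR where the leading bit is 1):
  pos 0: 10011 XOR 10111 = 00100
  pos 2: 10011 XOR 10111 = 00100
  pos 4: 10000 XOR 10111 = 00111
  pos 6: 11100 XOR 10111 = 01011
  pos 7: 10110 XOR 10111 = 00001
Remainder (last 4 bits) = 0001. This is the CRC / FCS.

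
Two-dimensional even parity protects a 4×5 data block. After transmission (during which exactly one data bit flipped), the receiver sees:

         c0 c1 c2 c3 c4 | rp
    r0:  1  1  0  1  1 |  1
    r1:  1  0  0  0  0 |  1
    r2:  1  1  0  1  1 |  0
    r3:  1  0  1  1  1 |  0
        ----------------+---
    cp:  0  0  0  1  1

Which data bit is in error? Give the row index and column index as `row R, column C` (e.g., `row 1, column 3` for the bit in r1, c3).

Recompute each row's even parity and compare to rp:
  r0: data parity 0, sent rp 1 → mismatch
  r1: data parity 1, sent rp 1 → ok
  r2: data parity 0, sent rp 0 → ok
  r3: data parity 0, sent rp 0 → ok
Recompute each column's even parity and compare to cp:
  c0: data parity 0, sent cp 0 → ok
  c1: data parity 0, sent cp 0 → ok
  c2: data parity 1, sent cp 0 → mismatch
  c3: data parity 1, sent cp 1 → ok
  c4: data parity 1, sent cp 1 → ok
Exactly one row (r0) and one column (c2) fail → the flipped bit is at their intersection.

row 0, column 2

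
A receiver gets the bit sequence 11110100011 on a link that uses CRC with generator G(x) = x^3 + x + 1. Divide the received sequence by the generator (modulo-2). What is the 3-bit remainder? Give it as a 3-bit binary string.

Modulo-2 division of 11110100011 by 1011:
  pos 0: 1111 XOR 1011 = 0100
  pos 1: 1000 XOR 1011 = 0011
  pos 3: 1110 XOR 1011 = 0101
  pos 4: 1010 XOR 1011 = 0001
  pos 7: 1011 XOR 1011 = 0000
Remainder = 000 (zero — the frame passes the CRC check).

000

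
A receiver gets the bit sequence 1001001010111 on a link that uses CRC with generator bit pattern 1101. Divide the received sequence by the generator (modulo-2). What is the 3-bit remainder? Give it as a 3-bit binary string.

001

Modulo-2 division of 1001001010111 by 1101:
  pos 0: 1001 XOR 1101 = 0100
  pos 1: 1000 XOR 1101 = 0101
  pos 2: 1010 XOR 1101 = 0111
  pos 3: 1111 XOR 1101 = 0010
  pos 5: 1001 XOR 1101 = 0100
  pos 6: 1000 XOR 1101 = 0101
  pos 7: 1011 XOR 1101 = 0110
  pos 8: 1101 XOR 1101 = 0000
Remainder = 001 (nonzero — an error is detected).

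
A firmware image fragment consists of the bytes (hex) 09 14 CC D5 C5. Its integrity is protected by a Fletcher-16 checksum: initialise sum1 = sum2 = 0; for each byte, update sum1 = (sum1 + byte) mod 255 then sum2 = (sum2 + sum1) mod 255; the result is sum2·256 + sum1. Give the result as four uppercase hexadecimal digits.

Running sums (mod 255):
  after byte 0 (09): sum1=9, sum2=9
  after byte 1 (14): sum1=29, sum2=38
  after byte 2 (CC): sum1=233, sum2=16
  after byte 3 (D5): sum1=191, sum2=207
  after byte 4 (C5): sum1=133, sum2=85
Checksum = sum2·256 + sum1 = 85·256 + 133 = 21893 = 0x5585.

5585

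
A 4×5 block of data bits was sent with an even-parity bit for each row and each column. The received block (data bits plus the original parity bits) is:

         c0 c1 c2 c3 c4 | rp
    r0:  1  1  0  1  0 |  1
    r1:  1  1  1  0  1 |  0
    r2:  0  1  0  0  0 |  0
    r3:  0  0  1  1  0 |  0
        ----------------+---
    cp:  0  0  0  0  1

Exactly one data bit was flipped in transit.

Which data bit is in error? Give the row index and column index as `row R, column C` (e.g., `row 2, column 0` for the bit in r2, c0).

Recompute each row's even parity and compare to rp:
  r0: data parity 1, sent rp 1 → ok
  r1: data parity 0, sent rp 0 → ok
  r2: data parity 1, sent rp 0 → mismatch
  r3: data parity 0, sent rp 0 → ok
Recompute each column's even parity and compare to cp:
  c0: data parity 0, sent cp 0 → ok
  c1: data parity 1, sent cp 0 → mismatch
  c2: data parity 0, sent cp 0 → ok
  c3: data parity 0, sent cp 0 → ok
  c4: data parity 1, sent cp 1 → ok
Exactly one row (r2) and one column (c1) fail → the flipped bit is at their intersection.

row 2, column 1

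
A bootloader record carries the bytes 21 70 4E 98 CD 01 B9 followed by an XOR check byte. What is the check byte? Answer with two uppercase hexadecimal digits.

XOR the bytes together:
  start with 0x21
  0x21 ⊕ 0x70 = 0x51
  0x51 ⊕ 0x4E = 0x1F
  0x1F ⊕ 0x98 = 0x87
  0x87 ⊕ 0xCD = 0x4A
  0x4A ⊕ 0x01 = 0x4B
  0x4B ⊕ 0xB9 = 0xF2

F2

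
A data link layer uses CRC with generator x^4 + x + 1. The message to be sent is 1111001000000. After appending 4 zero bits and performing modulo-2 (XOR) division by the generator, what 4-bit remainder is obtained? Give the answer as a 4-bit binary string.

Append 4 zeros: 11110010000000000. Divide by 10011 (XOR where the leading bit is 1):
  pos 0: 11110 XOR 10011 = 01101
  pos 1: 11010 XOR 10011 = 01001
  pos 2: 10011 XOR 10011 = 00000
Remainder (last 4 bits) = 0000. This is the CRC / FCS.

0000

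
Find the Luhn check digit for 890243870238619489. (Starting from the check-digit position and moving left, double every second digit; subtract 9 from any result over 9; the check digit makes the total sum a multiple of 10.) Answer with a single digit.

0

Partial digits right→left: 9 8 4 9 1 6 8 3 2 0 7 8 3 4 2 0 9 8
Double every second digit counting from the check-digit position (so the 1st, 3rd, 5th, ... of the partial from the right).
  doubled (with −9 where >9): 9 8 2 7 4 5 6 4 9 → sum 54
  kept as-is: 8 9 6 3 0 8 4 0 8 → sum 46
Total = 54 + 46 = 100.
Check digit = (10 − (100 mod 10)) mod 10 = 0.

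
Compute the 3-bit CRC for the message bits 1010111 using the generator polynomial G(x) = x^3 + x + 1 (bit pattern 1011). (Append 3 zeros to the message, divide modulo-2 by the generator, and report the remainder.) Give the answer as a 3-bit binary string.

111

Append 3 zeros: 1010111000. Divide by 1011 (XOR where the leading bit is 1):
  pos 0: 1010 XOR 1011 = 0001
  pos 3: 1111 XOR 1011 = 0100
  pos 4: 1000 XOR 1011 = 0011
  pos 6: 1100 XOR 1011 = 0111
Remainder (last 3 bits) = 111. This is the CRC / FCS.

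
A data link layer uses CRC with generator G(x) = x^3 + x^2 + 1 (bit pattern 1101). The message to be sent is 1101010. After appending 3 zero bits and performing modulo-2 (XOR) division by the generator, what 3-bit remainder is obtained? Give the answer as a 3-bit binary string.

Append 3 zeros: 1101010000. Divide by 1101 (XOR where the leading bit is 1):
  pos 0: 1101 XOR 1101 = 0000
  pos 5: 1000 XOR 1101 = 0101
  pos 6: 1010 XOR 1101 = 0111
Remainder (last 3 bits) = 111. This is the CRC / FCS.

111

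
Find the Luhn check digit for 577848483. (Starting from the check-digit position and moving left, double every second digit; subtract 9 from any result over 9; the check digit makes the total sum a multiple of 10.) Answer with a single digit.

1

Partial digits right→left: 3 8 4 8 4 8 7 7 5
Double every second digit counting from the check-digit position (so the 1st, 3rd, 5th, ... of the partial from the right).
  doubled (with −9 where >9): 6 8 8 5 1 → sum 28
  kept as-is: 8 8 8 7 → sum 31
Total = 28 + 31 = 59.
Check digit = (10 − (59 mod 10)) mod 10 = 1.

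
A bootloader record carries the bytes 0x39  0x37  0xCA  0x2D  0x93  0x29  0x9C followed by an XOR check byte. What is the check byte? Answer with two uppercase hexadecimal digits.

XOR the bytes together:
  start with 0x39
  0x39 ⊕ 0x37 = 0x0E
  0x0E ⊕ 0xCA = 0xC4
  0xC4 ⊕ 0x2D = 0xE9
  0xE9 ⊕ 0x93 = 0x7A
  0x7A ⊕ 0x29 = 0x53
  0x53 ⊕ 0x9C = 0xCF

CF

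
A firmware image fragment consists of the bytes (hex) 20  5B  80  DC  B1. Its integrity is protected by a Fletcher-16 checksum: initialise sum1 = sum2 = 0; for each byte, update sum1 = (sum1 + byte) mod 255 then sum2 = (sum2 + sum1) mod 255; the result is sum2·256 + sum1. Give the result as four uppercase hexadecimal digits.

Running sums (mod 255):
  after byte 0 (20): sum1=32, sum2=32
  after byte 1 (5B): sum1=123, sum2=155
  after byte 2 (80): sum1=251, sum2=151
  after byte 3 (DC): sum1=216, sum2=112
  after byte 4 (B1): sum1=138, sum2=250
Checksum = sum2·256 + sum1 = 250·256 + 138 = 64138 = 0xFA8A.

FA8A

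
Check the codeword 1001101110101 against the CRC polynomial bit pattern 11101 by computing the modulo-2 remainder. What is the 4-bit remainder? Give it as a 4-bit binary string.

0000

Modulo-2 division of 1001101110101 by 11101:
  pos 0: 10011 XOR 11101 = 01110
  pos 1: 11100 XOR 11101 = 00001
  pos 5: 11110 XOR 11101 = 00011
  pos 8: 11101 XOR 11101 = 00000
Remainder = 0000 (zero — the frame passes the CRC check).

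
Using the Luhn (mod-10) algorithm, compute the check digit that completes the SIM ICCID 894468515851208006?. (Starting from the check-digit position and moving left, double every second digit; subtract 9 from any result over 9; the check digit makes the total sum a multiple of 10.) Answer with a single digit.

Partial digits right→left: 6 0 0 8 0 2 1 5 8 5 1 5 8 6 4 4 9 8
Double every second digit counting from the check-digit position (so the 1st, 3rd, 5th, ... of the partial from the right).
  doubled (with −9 where >9): 3 0 0 2 7 2 7 8 9 → sum 38
  kept as-is: 0 8 2 5 5 5 6 4 8 → sum 43
Total = 38 + 43 = 81.
Check digit = (10 − (81 mod 10)) mod 10 = 9.

9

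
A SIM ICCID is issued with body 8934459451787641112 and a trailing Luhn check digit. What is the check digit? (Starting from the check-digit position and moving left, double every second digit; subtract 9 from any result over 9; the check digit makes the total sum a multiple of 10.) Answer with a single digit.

6

Partial digits right→left: 2 1 1 1 4 6 7 8 7 1 5 4 9 5 4 4 3 9 8
Double every second digit counting from the check-digit position (so the 1st, 3rd, 5th, ... of the partial from the right).
  doubled (with −9 where >9): 4 2 8 5 5 1 9 8 6 7 → sum 55
  kept as-is: 1 1 6 8 1 4 5 4 9 → sum 39
Total = 55 + 39 = 94.
Check digit = (10 − (94 mod 10)) mod 10 = 6.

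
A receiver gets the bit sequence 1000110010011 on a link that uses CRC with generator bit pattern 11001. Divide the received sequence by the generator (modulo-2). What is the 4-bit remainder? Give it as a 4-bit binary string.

Modulo-2 division of 1000110010011 by 11001:
  pos 0: 10001 XOR 11001 = 01000
  pos 1: 10001 XOR 11001 = 01000
  pos 2: 10000 XOR 11001 = 01001
  pos 3: 10010 XOR 11001 = 01011
  pos 4: 10111 XOR 11001 = 01110
  pos 5: 11100 XOR 11001 = 00101
  pos 7: 10101 XOR 11001 = 01100
  pos 8: 11001 XOR 11001 = 00000
Remainder = 0000 (zero — the frame passes the CRC check).

0000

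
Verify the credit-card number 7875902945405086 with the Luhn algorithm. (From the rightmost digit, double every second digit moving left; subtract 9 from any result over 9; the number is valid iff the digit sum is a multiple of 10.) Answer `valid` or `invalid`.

valid

From the right, keep odd positions and double even positions (subtract 9 from any doubled value over 9):
  doubled (positions 2,4,...): 7 1 8 8 4 9 5 5 → sum 47
  kept (positions 1,3,...): 6 0 0 5 9 0 5 8 → sum 33
Total = 80.
80 mod 10 = 0, so the number is valid.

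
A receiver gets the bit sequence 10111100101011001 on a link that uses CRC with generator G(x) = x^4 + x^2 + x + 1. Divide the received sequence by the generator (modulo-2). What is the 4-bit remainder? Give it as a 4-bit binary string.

0000

Modulo-2 division of 10111100101011001 by 10111:
  pos 0: 10111 XOR 10111 = 00000
  pos 5: 10010 XOR 10111 = 00101
  pos 7: 10110 XOR 10111 = 00001
  pos 11: 11100 XOR 10111 = 01011
  pos 12: 10111 XOR 10111 = 00000
Remainder = 0000 (zero — the frame passes the CRC check).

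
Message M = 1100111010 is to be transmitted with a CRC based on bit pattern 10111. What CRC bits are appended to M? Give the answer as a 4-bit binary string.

1100

Append 4 zeros: 11001110100000. Divide by 10111 (XOR where the leading bit is 1):
  pos 0: 11001 XOR 10111 = 01110
  pos 1: 11101 XOR 10111 = 01010
  pos 2: 10101 XOR 10111 = 00010
  pos 5: 10010 XOR 10111 = 00101
  pos 7: 10100 XOR 10111 = 00011
Remainder (last 4 bits) = 1100. This is the CRC / FCS.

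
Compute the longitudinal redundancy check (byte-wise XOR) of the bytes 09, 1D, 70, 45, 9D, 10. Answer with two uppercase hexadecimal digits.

XOR the bytes together:
  start with 0x09
  0x09 ⊕ 0x1D = 0x14
  0x14 ⊕ 0x70 = 0x64
  0x64 ⊕ 0x45 = 0x21
  0x21 ⊕ 0x9D = 0xBC
  0xBC ⊕ 0x10 = 0xAC

AC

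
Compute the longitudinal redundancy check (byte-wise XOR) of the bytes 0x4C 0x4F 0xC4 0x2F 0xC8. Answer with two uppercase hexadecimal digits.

XOR the bytes together:
  start with 0x4C
  0x4C ⊕ 0x4F = 0x03
  0x03 ⊕ 0xC4 = 0xC7
  0xC7 ⊕ 0x2F = 0xE8
  0xE8 ⊕ 0xC8 = 0x20

20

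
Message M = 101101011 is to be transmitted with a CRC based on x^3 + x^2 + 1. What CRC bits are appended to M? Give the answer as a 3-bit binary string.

101

Append 3 zeros: 101101011000. Divide by 1101 (XOR where the leading bit is 1):
  pos 0: 1011 XOR 1101 = 0110
  pos 1: 1100 XOR 1101 = 0001
  pos 4: 1101 XOR 1101 = 0000
  pos 8: 1000 XOR 1101 = 0101
Remainder (last 3 bits) = 101. This is the CRC / FCS.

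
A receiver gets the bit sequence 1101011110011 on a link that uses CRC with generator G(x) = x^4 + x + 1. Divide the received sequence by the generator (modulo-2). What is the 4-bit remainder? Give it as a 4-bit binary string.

1010

Modulo-2 division of 1101011110011 by 10011:
  pos 0: 11010 XOR 10011 = 01001
  pos 1: 10011 XOR 10011 = 00000
  pos 6: 11100 XOR 10011 = 01111
  pos 7: 11111 XOR 10011 = 01100
  pos 8: 11001 XOR 10011 = 01010
Remainder = 1010 (nonzero — an error is detected).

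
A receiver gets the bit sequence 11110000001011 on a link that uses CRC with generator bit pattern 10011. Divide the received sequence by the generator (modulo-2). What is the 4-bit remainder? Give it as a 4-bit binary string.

Modulo-2 division of 11110000001011 by 10011:
  pos 0: 11110 XOR 10011 = 01101
  pos 1: 11010 XOR 10011 = 01001
  pos 2: 10010 XOR 10011 = 00001
  pos 6: 10001 XOR 10011 = 00010
  pos 9: 10011 XOR 10011 = 00000
Remainder = 0000 (zero — the frame passes the CRC check).

0000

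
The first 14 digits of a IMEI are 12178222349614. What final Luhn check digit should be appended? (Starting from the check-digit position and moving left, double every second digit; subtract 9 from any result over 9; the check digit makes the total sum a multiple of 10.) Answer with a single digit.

9

Partial digits right→left: 4 1 6 9 4 3 2 2 2 8 7 1 2 1
Double every second digit counting from the check-digit position (so the 1st, 3rd, 5th, ... of the partial from the right).
  doubled (with −9 where >9): 8 3 8 4 4 5 4 → sum 36
  kept as-is: 1 9 3 2 8 1 1 → sum 25
Total = 36 + 25 = 61.
Check digit = (10 − (61 mod 10)) mod 10 = 9.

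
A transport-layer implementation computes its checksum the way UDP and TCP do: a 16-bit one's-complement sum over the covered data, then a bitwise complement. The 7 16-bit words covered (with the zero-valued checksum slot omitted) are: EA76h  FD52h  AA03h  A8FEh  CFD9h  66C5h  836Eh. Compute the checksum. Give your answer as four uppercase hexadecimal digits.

0B26

One's-complement addition (fold any carry out of bit 15 back into bit 0):
  0xEA76 + 0xFD52 = 0x1E7C8 → wrap carry → 0xE7C9
  0xE7C9 + 0xAA03 = 0x191CC → wrap carry → 0x91CD
  0x91CD + 0xA8FE = 0x13ACB → wrap carry → 0x3ACC
  0x3ACC + 0xCFD9 = 0x10AA5 → wrap carry → 0x0AA6
  0x0AA6 + 0x66C5 = 0x0716B
  0x716B + 0x836E = 0x0F4D9
One's-complement sum = 0xF4D9.
Checksum = ~0xF4D9 & 0xFFFF = 0x0B26.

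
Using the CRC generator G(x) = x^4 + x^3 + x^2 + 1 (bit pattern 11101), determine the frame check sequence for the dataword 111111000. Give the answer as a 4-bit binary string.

Append 4 zeros: 1111110000000. Divide by 11101 (XOR where the leading bit is 1):
  pos 0: 11111 XOR 11101 = 00010
  pos 3: 10100 XOR 11101 = 01001
  pos 4: 10010 XOR 11101 = 01111
  pos 5: 11110 XOR 11101 = 00011
  pos 8: 11000 XOR 11101 = 00101
Remainder (last 4 bits) = 0101. This is the CRC / FCS.

0101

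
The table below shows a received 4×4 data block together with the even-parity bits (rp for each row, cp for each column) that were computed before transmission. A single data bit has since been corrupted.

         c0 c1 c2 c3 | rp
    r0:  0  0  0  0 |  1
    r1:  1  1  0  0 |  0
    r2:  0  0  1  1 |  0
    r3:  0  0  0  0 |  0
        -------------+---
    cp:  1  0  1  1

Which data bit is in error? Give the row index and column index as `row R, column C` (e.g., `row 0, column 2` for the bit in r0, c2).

row 0, column 1

Recompute each row's even parity and compare to rp:
  r0: data parity 0, sent rp 1 → mismatch
  r1: data parity 0, sent rp 0 → ok
  r2: data parity 0, sent rp 0 → ok
  r3: data parity 0, sent rp 0 → ok
Recompute each column's even parity and compare to cp:
  c0: data parity 1, sent cp 1 → ok
  c1: data parity 1, sent cp 0 → mismatch
  c2: data parity 1, sent cp 1 → ok
  c3: data parity 1, sent cp 1 → ok
Exactly one row (r0) and one column (c1) fail → the flipped bit is at their intersection.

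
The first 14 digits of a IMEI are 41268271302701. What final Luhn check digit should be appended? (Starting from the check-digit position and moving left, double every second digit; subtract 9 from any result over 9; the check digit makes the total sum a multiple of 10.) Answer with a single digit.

Partial digits right→left: 1 0 7 2 0 3 1 7 2 8 6 2 1 4
Double every second digit counting from the check-digit position (so the 1st, 3rd, 5th, ... of the partial from the right).
  doubled (with −9 where >9): 2 5 0 2 4 3 2 → sum 18
  kept as-is: 0 2 3 7 8 2 4 → sum 26
Total = 18 + 26 = 44.
Check digit = (10 − (44 mod 10)) mod 10 = 6.

6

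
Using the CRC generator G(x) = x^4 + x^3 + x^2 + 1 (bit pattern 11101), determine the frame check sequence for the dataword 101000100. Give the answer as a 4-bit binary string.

Append 4 zeros: 1010001000000. Divide by 11101 (XOR where the leading bit is 1):
  pos 0: 10100 XOR 11101 = 01001
  pos 1: 10010 XOR 11101 = 01111
  pos 2: 11111 XOR 11101 = 00010
  pos 5: 10000 XOR 11101 = 01101
  pos 6: 11010 XOR 11101 = 00111
  pos 8: 11100 XOR 11101 = 00001
Remainder (last 4 bits) = 0001. This is the CRC / FCS.

0001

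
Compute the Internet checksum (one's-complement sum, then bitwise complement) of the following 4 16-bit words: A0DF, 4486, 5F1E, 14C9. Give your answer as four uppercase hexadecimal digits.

One's-complement addition (fold any carry out of bit 15 back into bit 0):
  0xA0DF + 0x4486 = 0x0E565
  0xE565 + 0x5F1E = 0x14483 → wrap carry → 0x4484
  0x4484 + 0x14C9 = 0x0594D
One's-complement sum = 0x594D.
Checksum = ~0x594D & 0xFFFF = 0xA6B2.

A6B2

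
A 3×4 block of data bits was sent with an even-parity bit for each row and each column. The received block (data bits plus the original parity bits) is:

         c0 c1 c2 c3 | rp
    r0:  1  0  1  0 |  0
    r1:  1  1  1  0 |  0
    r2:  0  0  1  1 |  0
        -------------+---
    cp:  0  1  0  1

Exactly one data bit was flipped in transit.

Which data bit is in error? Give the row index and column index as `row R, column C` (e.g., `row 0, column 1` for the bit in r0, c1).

Recompute each row's even parity and compare to rp:
  r0: data parity 0, sent rp 0 → ok
  r1: data parity 1, sent rp 0 → mismatch
  r2: data parity 0, sent rp 0 → ok
Recompute each column's even parity and compare to cp:
  c0: data parity 0, sent cp 0 → ok
  c1: data parity 1, sent cp 1 → ok
  c2: data parity 1, sent cp 0 → mismatch
  c3: data parity 1, sent cp 1 → ok
Exactly one row (r1) and one column (c2) fail → the flipped bit is at their intersection.

row 1, column 2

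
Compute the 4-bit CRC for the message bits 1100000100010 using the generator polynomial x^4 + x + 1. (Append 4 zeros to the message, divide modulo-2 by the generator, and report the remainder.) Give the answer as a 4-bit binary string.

1111

Append 4 zeros: 11000001000100000. Divide by 10011 (XOR where the leading bit is 1):
  pos 0: 11000 XOR 10011 = 01011
  pos 1: 10110 XOR 10011 = 00101
  pos 3: 10101 XOR 10011 = 00110
  pos 5: 11000 XOR 10011 = 01011
  pos 6: 10110 XOR 10011 = 00101
  pos 8: 10110 XOR 10011 = 00101
  pos 10: 10100 XOR 10011 = 00111
  pos 12: 11100 XOR 10011 = 01111
Remainder (last 4 bits) = 1111. This is the CRC / FCS.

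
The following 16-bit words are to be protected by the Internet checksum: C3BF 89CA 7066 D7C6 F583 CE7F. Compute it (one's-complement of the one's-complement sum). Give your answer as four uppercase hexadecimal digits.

One's-complement addition (fold any carry out of bit 15 back into bit 0):
  0xC3BF + 0x89CA = 0x14D89 → wrap carry → 0x4D8A
  0x4D8A + 0x7066 = 0x0BDF0
  0xBDF0 + 0xD7C6 = 0x195B6 → wrap carry → 0x95B7
  0x95B7 + 0xF583 = 0x18B3A → wrap carry → 0x8B3B
  0x8B3B + 0xCE7F = 0x159BA → wrap carry → 0x59BB
One's-complement sum = 0x59BB.
Checksum = ~0x59BB & 0xFFFF = 0xA644.

A644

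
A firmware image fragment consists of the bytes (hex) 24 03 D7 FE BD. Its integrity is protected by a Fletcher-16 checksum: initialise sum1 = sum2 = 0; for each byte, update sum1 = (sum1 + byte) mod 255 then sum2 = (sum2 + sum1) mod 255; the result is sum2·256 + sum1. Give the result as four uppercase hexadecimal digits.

04BB

Running sums (mod 255):
  after byte 0 (24): sum1=36, sum2=36
  after byte 1 (03): sum1=39, sum2=75
  after byte 2 (D7): sum1=254, sum2=74
  after byte 3 (FE): sum1=253, sum2=72
  after byte 4 (BD): sum1=187, sum2=4
Checksum = sum2·256 + sum1 = 4·256 + 187 = 1211 = 0x04BB.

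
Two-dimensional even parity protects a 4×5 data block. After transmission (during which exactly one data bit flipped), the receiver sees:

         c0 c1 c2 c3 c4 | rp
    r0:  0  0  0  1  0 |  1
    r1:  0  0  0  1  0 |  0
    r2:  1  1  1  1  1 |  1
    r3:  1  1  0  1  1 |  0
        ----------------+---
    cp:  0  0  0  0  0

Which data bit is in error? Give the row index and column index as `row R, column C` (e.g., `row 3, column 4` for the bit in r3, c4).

Recompute each row's even parity and compare to rp:
  r0: data parity 1, sent rp 1 → ok
  r1: data parity 1, sent rp 0 → mismatch
  r2: data parity 1, sent rp 1 → ok
  r3: data parity 0, sent rp 0 → ok
Recompute each column's even parity and compare to cp:
  c0: data parity 0, sent cp 0 → ok
  c1: data parity 0, sent cp 0 → ok
  c2: data parity 1, sent cp 0 → mismatch
  c3: data parity 0, sent cp 0 → ok
  c4: data parity 0, sent cp 0 → ok
Exactly one row (r1) and one column (c2) fail → the flipped bit is at their intersection.

row 1, column 2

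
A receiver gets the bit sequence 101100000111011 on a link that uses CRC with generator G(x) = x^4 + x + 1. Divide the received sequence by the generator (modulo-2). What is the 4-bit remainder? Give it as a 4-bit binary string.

Modulo-2 division of 101100000111011 by 10011:
  pos 0: 10110 XOR 10011 = 00101
  pos 2: 10100 XOR 10011 = 00111
  pos 4: 11100 XOR 10011 = 01111
  pos 5: 11111 XOR 10011 = 01100
  pos 6: 11001 XOR 10011 = 01010
  pos 7: 10101 XOR 10011 = 00110
  pos 9: 11001 XOR 10011 = 01010
  pos 10: 10101 XOR 10011 = 00110
Remainder = 0110 (nonzero — an error is detected).

0110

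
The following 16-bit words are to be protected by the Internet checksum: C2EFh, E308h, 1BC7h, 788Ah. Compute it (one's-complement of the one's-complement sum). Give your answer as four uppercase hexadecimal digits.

C5B5

One's-complement addition (fold any carry out of bit 15 back into bit 0):
  0xC2EF + 0xE308 = 0x1A5F7 → wrap carry → 0xA5F8
  0xA5F8 + 0x1BC7 = 0x0C1BF
  0xC1BF + 0x788A = 0x13A49 → wrap carry → 0x3A4A
One's-complement sum = 0x3A4A.
Checksum = ~0x3A4A & 0xFFFF = 0xC5B5.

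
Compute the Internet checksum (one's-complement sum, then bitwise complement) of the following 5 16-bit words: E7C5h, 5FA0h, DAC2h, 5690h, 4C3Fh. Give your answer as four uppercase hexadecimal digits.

One's-complement addition (fold any carry out of bit 15 back into bit 0):
  0xE7C5 + 0x5FA0 = 0x14765 → wrap carry → 0x4766
  0x4766 + 0xDAC2 = 0x12228 → wrap carry → 0x2229
  0x2229 + 0x5690 = 0x078B9
  0x78B9 + 0x4C3F = 0x0C4F8
One's-complement sum = 0xC4F8.
Checksum = ~0xC4F8 & 0xFFFF = 0x3B07.

3B07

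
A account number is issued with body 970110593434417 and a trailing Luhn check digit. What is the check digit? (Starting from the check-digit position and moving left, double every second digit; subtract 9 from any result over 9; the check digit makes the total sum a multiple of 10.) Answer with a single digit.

Partial digits right→left: 7 1 4 4 3 4 3 9 5 0 1 1 0 7 9
Double every second digit counting from the check-digit position (so the 1st, 3rd, 5th, ... of the partial from the right).
  doubled (with −9 where >9): 5 8 6 6 1 2 0 9 → sum 37
  kept as-is: 1 4 4 9 0 1 7 → sum 26
Total = 37 + 26 = 63.
Check digit = (10 − (63 mod 10)) mod 10 = 7.

7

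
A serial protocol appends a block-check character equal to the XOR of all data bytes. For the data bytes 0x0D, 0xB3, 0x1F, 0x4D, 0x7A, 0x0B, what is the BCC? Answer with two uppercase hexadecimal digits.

9D

XOR the bytes together:
  start with 0x0D
  0x0D ⊕ 0xB3 = 0xBE
  0xBE ⊕ 0x1F = 0xA1
  0xA1 ⊕ 0x4D = 0xEC
  0xEC ⊕ 0x7A = 0x96
  0x96 ⊕ 0x0B = 0x9D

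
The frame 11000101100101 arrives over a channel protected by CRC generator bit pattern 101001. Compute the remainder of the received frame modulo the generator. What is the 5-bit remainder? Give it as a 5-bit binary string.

01111

Modulo-2 division of 11000101100101 by 101001:
  pos 0: 110001 XOR 101001 = 011000
  pos 1: 110000 XOR 101001 = 011001
  pos 2: 110011 XOR 101001 = 011010
  pos 3: 110101 XOR 101001 = 011100
  pos 4: 111000 XOR 101001 = 010001
  pos 5: 100010 XOR 101001 = 001011
  pos 7: 101110 XOR 101001 = 000111
Remainder = 01111 (nonzero — an error is detected).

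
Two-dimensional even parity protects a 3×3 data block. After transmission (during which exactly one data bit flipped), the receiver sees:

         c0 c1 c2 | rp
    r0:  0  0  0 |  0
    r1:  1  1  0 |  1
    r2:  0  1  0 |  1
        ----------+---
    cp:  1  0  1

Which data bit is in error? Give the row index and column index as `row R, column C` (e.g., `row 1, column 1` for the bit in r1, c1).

row 1, column 2

Recompute each row's even parity and compare to rp:
  r0: data parity 0, sent rp 0 → ok
  r1: data parity 0, sent rp 1 → mismatch
  r2: data parity 1, sent rp 1 → ok
Recompute each column's even parity and compare to cp:
  c0: data parity 1, sent cp 1 → ok
  c1: data parity 0, sent cp 0 → ok
  c2: data parity 0, sent cp 1 → mismatch
Exactly one row (r1) and one column (c2) fail → the flipped bit is at their intersection.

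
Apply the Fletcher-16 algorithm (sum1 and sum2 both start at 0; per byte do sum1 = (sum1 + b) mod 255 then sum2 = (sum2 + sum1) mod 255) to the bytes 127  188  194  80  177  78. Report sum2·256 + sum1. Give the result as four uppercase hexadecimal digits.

5A4F

Running sums (mod 255):
  after byte 0 (127): sum1=127, sum2=127
  after byte 1 (188): sum1=60, sum2=187
  after byte 2 (194): sum1=254, sum2=186
  after byte 3 (80): sum1=79, sum2=10
  after byte 4 (177): sum1=1, sum2=11
  after byte 5 (78): sum1=79, sum2=90
Checksum = sum2·256 + sum1 = 90·256 + 79 = 23119 = 0x5A4F.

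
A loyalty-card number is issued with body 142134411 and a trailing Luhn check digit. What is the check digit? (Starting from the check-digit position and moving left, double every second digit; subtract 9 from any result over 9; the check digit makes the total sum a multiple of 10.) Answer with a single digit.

Partial digits right→left: 1 1 4 4 3 1 2 4 1
Double every second digit counting from the check-digit position (so the 1st, 3rd, 5th, ... of the partial from the right).
  doubled (with −9 where >9): 2 8 6 4 2 → sum 22
  kept as-is: 1 4 1 4 → sum 10
Total = 22 + 10 = 32.
Check digit = (10 − (32 mod 10)) mod 10 = 8.

8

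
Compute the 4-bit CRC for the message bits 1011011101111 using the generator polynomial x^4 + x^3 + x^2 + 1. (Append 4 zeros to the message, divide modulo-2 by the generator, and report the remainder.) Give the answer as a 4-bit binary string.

1111

Append 4 zeros: 10110111011110000. Divide by 11101 (XOR where the leading bit is 1):
  pos 0: 10110 XOR 11101 = 01011
  pos 1: 10111 XOR 11101 = 01010
  pos 2: 10101 XOR 11101 = 01000
  pos 3: 10001 XOR 11101 = 01100
  pos 4: 11000 XOR 11101 = 00101
  pos 6: 10111 XOR 11101 = 01010
  pos 7: 10101 XOR 11101 = 01000
  pos 8: 10001 XOR 11101 = 01100
  pos 9: 11000 XOR 11101 = 00101
  pos 11: 10100 XOR 11101 = 01001
  pos 12: 10010 XOR 11101 = 01111
Remainder (last 4 bits) = 1111. This is the CRC / FCS.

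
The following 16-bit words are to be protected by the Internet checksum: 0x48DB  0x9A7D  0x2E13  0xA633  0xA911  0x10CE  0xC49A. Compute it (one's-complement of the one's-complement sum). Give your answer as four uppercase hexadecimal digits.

C9E5

One's-complement addition (fold any carry out of bit 15 back into bit 0):
  0x48DB + 0x9A7D = 0x0E358
  0xE358 + 0x2E13 = 0x1116B → wrap carry → 0x116C
  0x116C + 0xA633 = 0x0B79F
  0xB79F + 0xA911 = 0x160B0 → wrap carry → 0x60B1
  0x60B1 + 0x10CE = 0x0717F
  0x717F + 0xC49A = 0x13619 → wrap carry → 0x361A
One's-complement sum = 0x361A.
Checksum = ~0x361A & 0xFFFF = 0xC9E5.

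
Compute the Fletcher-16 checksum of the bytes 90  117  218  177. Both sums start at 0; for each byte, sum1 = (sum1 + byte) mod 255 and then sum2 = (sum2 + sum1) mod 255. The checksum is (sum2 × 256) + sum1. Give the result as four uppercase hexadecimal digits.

315C

Running sums (mod 255):
  after byte 0 (90): sum1=90, sum2=90
  after byte 1 (117): sum1=207, sum2=42
  after byte 2 (218): sum1=170, sum2=212
  after byte 3 (177): sum1=92, sum2=49
Checksum = sum2·256 + sum1 = 49·256 + 92 = 12636 = 0x315C.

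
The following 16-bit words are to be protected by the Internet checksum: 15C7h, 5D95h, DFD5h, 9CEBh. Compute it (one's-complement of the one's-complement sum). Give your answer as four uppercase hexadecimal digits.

0FE2

One's-complement addition (fold any carry out of bit 15 back into bit 0):
  0x15C7 + 0x5D95 = 0x0735C
  0x735C + 0xDFD5 = 0x15331 → wrap carry → 0x5332
  0x5332 + 0x9CEB = 0x0F01D
One's-complement sum = 0xF01D.
Checksum = ~0xF01D & 0xFFFF = 0x0FE2.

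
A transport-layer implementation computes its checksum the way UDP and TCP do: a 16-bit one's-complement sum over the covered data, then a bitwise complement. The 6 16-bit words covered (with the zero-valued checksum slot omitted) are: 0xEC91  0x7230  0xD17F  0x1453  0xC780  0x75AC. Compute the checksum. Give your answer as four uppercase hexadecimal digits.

7E3D

One's-complement addition (fold any carry out of bit 15 back into bit 0):
  0xEC91 + 0x7230 = 0x15EC1 → wrap carry → 0x5EC2
  0x5EC2 + 0xD17F = 0x13041 → wrap carry → 0x3042
  0x3042 + 0x1453 = 0x04495
  0x4495 + 0xC780 = 0x10C15 → wrap carry → 0x0C16
  0x0C16 + 0x75AC = 0x081C2
One's-complement sum = 0x81C2.
Checksum = ~0x81C2 & 0xFFFF = 0x7E3D.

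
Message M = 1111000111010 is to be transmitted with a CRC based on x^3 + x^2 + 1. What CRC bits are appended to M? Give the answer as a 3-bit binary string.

Append 3 zeros: 1111000111010000. Divide by 1101 (XOR where the leading bit is 1):
  pos 0: 1111 XOR 1101 = 0010
  pos 2: 1000 XOR 1101 = 0101
  pos 3: 1010 XOR 1101 = 0111
  pos 4: 1111 XOR 1101 = 0010
  pos 6: 1011 XOR 1101 = 0110
  pos 7: 1100 XOR 1101 = 0001
  pos 10: 1100 XOR 1101 = 0001
Remainder (last 3 bits) = 100. This is the CRC / FCS.

100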